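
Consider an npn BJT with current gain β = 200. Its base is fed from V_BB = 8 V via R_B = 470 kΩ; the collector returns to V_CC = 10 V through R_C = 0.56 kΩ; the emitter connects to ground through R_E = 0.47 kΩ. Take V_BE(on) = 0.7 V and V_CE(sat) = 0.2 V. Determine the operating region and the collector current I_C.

active; I_C ≈ 2.6 mA

Assume active. Base-emitter loop: I_B = (V_BB − V_BE)/(R_B + (β+1)R_E) = (8 − 0.7)/(470 + 201×0.47) = 0.0129 mA.
I_C = β·I_B = 200×0.0129 = 2.59 mA.
V_CE = V_CC − I_C·R_C − I_E·R_E = 10 − 2.59×0.56 − 2.6×0.47 = 7.33 V > V_CE(sat), so the active-region assumption holds.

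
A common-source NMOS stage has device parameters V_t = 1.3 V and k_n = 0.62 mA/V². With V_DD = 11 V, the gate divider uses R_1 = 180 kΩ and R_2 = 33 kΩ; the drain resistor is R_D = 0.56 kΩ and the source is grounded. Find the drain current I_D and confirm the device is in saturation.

V_G = V_DD·R_2/(R_1+R_2) = 11×33/213 = 1.7 V. With the source grounded, V_GS = V_G = 1.7 V.
Assume saturation: I_D = (k_n/2)(V_GS − V_t)² = (0.62/2)×(1.7 − 1.3)² = 0.31×0.404² = 0.0507 mA.
V_DS = V_DD − I_D·R_D = 11 − 0.0507×0.56 = 11 V.
Saturation requires V_DS ≥ V_GS − V_t = 0.404 V; 11 ≥ 0.404 ✓.

I_D ≈ 0.051 mA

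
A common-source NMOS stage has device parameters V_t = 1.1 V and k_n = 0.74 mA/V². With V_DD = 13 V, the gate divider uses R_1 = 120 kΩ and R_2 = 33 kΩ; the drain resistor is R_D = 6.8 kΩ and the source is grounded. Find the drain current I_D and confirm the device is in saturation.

V_G = V_DD·R_2/(R_1+R_2) = 13×33/153 = 2.8 V. With the source grounded, V_GS = V_G = 2.8 V.
Assume saturation: I_D = (k_n/2)(V_GS − V_t)² = (0.74/2)×(2.8 − 1.1)² = 0.37×1.7² = 1.07 mA.
V_DS = V_DD − I_D·R_D = 13 − 1.07×6.8 = 5.7 V.
Saturation requires V_DS ≥ V_GS − V_t = 1.7 V; 5.7 ≥ 1.7 ✓.

I_D ≈ 1.1 mA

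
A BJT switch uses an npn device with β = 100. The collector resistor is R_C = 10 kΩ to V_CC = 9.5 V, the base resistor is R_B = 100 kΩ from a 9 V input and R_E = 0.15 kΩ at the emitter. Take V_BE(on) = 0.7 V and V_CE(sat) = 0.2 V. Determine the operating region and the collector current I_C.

Assume active: I_B = (9 − 0.7)/(100 + 101×0.15) = 0.0721 mA, I_C = β·I_B = 7.21 mA.
Then V_CE = 9.5 − 7.21×10 − 7.28×0.15 = -63.7 V < 0.2 V — the active assumption fails.
Re-solve with V_CE = 0.2 V. KCL at the emitter: V_E/R_E = (V_BB−0.7−V_E)/R_B + (V_CC−0.2−V_E)/R_C, giving V_E = 0.149 V.
I_C = (V_CC − 0.2 − V_E)/R_C = (9.3 − 0.149)/10 = 0.915 mA.
Check: I_B = (8.3 − 0.149)/100 = 0.0815 mA, and β·I_B = 8.15 mA > I_C, confirming saturation.

saturation; I_C ≈ 0.92 mA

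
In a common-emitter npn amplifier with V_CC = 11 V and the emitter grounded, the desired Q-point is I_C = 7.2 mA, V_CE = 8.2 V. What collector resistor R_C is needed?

Collector loop: V_CC = I_C·R_C + V_CE.
R_C = (V_CC − V_CE)/I_C = (11 − 8.2)/7.2 = 0.389 kΩ.

R_C ≈ 0.39 kΩ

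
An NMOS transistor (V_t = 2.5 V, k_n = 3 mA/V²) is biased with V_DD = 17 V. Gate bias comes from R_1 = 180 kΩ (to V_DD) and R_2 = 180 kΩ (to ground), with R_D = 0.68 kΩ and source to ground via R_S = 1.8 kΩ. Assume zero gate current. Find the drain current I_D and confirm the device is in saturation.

V_G = V_DD·R_2/(R_1+R_2) = 17×180/360 = 8.5 V.
Assume saturation: I_D = (k_n/2)(V_GS − V_t)² with V_GS = V_G − I_D·R_S = 8.5 − 1.8·I_D.
Substituting gives 4.86·I_D² − 33.4·I_D + 54 = 0, with roots I_D = 2.6 or 4.27 mA.
The root I_D = 4.27 mA gives V_GS = 0.813 V ≤ V_t, so take I_D = 2.6 mA.
Then V_GS = 3.82 V and V_DS = V_DD − I_D(R_D+R_S) = 17 − 2.6×2.48 = 10.5 V.
Saturation requires V_DS ≥ V_GS − V_t = 1.32 V; 10.5 ≥ 1.32 ✓.

I_D ≈ 2.6 mA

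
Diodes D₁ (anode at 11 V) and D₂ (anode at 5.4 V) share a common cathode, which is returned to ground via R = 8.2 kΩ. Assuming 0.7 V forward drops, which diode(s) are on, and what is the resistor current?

Assume both conduct. Then node N would need to be at both 11−0.7 = 10.3 V and 5.4−0.7 = 4.7 V, which is impossible.
Assume only D₁ conducts: V_N = 11 − 0.7 = 10.3 V, so I_R = 10.3/8.2 = 1.26 mA.
Check D₂: its anode-to-cathode voltage is 5.4 − 10.3 = -4.9 V < 0.7 V, so it is off. The assumption is consistent.

Only D₁ conducts; I_R ≈ 1.3 mA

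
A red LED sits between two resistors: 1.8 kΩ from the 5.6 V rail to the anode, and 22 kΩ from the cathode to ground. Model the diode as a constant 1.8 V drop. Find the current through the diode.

I ≈ 0.16 mA

The two resistors are in series with the diode, so KVL gives 5.6 = I·1.8 + 1.8 + I·22.
I = (5.6 − 1.8) / (1.8 + 22) kΩ = 3.8 / 23.8 = 0.16 mA.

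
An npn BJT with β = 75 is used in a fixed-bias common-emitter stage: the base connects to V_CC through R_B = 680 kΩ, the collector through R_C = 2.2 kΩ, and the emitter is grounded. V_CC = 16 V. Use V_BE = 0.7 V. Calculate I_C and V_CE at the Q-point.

Base loop: V_CC = I_B·R_B + V_BE, so I_B = (16 − 0.7)/680 kΩ = 0.0225 mA.
In the active region I_C = β·I_B = 75 × 0.0225 = 1.69 mA.
Collector loop: V_CE = V_CC − I_C·R_C = 16 − 1.69×2.2 = 12.3 V.
Since V_CE = 12.3 V > V_CE(sat) ≈ 0.2 V, the transistor is in the active region as assumed.

I_C ≈ 1.7 mA, V_CE ≈ 12 V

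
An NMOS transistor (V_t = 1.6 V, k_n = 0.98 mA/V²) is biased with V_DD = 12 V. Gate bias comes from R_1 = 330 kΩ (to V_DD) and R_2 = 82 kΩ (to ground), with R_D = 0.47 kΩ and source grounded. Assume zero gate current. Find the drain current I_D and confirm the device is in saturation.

V_G = V_DD·R_2/(R_1+R_2) = 12×82/412 = 2.39 V. With the source grounded, V_GS = V_G = 2.39 V.
Assume saturation: I_D = (k_n/2)(V_GS − V_t)² = (0.98/2)×(2.39 − 1.6)² = 0.49×0.788² = 0.305 mA.
V_DS = V_DD − I_D·R_D = 12 − 0.305×0.47 = 11.9 V.
Saturation requires V_DS ≥ V_GS − V_t = 0.788 V; 11.9 ≥ 0.788 ✓.

I_D ≈ 0.3 mA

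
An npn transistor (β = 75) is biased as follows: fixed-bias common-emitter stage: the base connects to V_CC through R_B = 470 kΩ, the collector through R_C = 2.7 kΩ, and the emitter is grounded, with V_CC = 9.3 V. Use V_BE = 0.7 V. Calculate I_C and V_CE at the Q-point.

I_C ≈ 1.4 mA, V_CE ≈ 5.6 V

Base loop: V_CC = I_B·R_B + V_BE, so I_B = (9.3 − 0.7)/470 kΩ = 0.0183 mA.
In the active region I_C = β·I_B = 75 × 0.0183 = 1.37 mA.
Collector loop: V_CE = V_CC − I_C·R_C = 9.3 − 1.37×2.7 = 5.59 V.
Since V_CE = 5.59 V > V_CE(sat) ≈ 0.2 V, the transistor is in the active region as assumed.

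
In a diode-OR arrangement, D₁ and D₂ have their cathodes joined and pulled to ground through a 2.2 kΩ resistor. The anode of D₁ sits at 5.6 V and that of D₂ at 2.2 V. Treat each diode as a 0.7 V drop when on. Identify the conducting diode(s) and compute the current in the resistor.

Only D₁ conducts; I_R ≈ 2.2 mA

Assume both conduct. Then node N would need to be at both 5.6−0.7 = 4.9 V and 2.2−0.7 = 1.5 V, which is impossible.
Assume only D₁ conducts: V_N = 5.6 − 0.7 = 4.9 V, so I_R = 4.9/2.2 = 2.23 mA.
Check D₂: its anode-to-cathode voltage is 2.2 − 4.9 = -2.7 V < 0.7 V, so it is off. The assumption is consistent.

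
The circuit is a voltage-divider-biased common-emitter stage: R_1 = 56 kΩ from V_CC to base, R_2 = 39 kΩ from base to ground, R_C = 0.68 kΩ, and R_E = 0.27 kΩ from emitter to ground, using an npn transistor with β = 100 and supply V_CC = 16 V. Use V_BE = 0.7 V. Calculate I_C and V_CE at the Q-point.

Thevenize the base divider: V_Th = V_CC·R_2/(R_1+R_2) = 16×39/95 = 6.57 V, R_Th = R_1‖R_2 = 23 kΩ.
Base-emitter loop: V_Th = I_B·R_Th + V_BE + (β+1)I_B·R_E, so I_B = (6.57 − 0.7) / (23 + 101×0.27) = 0.117 mA.
I_C = β·I_B = 100×0.117 = 11.7 mA, and I_E = (β+1)I_B = 11.8 mA.
V_CE = V_CC − I_C·R_C − I_E·R_E = 16 − 11.7×0.68 − 11.8×0.27 = 4.88 V.
V_CE = 4.88 V > 0.2 V confirms active-region operation.

I_C ≈ 12 mA, V_CE ≈ 4.9 V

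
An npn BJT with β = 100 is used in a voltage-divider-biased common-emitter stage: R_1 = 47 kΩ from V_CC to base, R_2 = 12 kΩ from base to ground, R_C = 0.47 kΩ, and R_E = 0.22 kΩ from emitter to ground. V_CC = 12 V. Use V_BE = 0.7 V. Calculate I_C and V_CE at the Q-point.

Thevenize the base divider: V_Th = V_CC·R_2/(R_1+R_2) = 12×12/59 = 2.44 V, R_Th = R_1‖R_2 = 9.56 kΩ.
Base-emitter loop: V_Th = I_B·R_Th + V_BE + (β+1)I_B·R_E, so I_B = (2.44 − 0.7) / (9.56 + 101×0.22) = 0.0548 mA.
I_C = β·I_B = 100×0.0548 = 5.48 mA, and I_E = (β+1)I_B = 5.53 mA.
V_CE = V_CC − I_C·R_C − I_E·R_E = 12 − 5.48×0.47 − 5.53×0.22 = 8.21 V.
V_CE = 8.21 V > 0.2 V confirms active-region operation.

I_C ≈ 5.5 mA, V_CE ≈ 8.2 V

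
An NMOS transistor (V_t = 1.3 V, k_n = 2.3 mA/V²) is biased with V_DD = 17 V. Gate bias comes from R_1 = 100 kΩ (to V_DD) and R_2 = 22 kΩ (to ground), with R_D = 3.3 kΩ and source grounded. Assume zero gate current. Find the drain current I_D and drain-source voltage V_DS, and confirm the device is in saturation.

V_G = V_DD·R_2/(R_1+R_2) = 17×22/122 = 3.07 V. With the source grounded, V_GS = V_G = 3.07 V.
Assume saturation: I_D = (k_n/2)(V_GS − V_t)² = (2.3/2)×(3.07 − 1.3)² = 1.15×1.77² = 3.58 mA.
V_DS = V_DD − I_D·R_D = 17 − 3.58×3.3 = 5.17 V.
Saturation requires V_DS ≥ V_GS − V_t = 1.77 V; 5.17 ≥ 1.77 ✓.

I_D ≈ 3.6 mA, V_DS ≈ 5.2 V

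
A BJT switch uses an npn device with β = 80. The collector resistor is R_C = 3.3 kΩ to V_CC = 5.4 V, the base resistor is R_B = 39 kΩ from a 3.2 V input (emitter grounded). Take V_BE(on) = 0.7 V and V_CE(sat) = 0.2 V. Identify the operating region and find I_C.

saturation; I_C ≈ 1.6 mA

Assume active: I_B = (3.2 − 0.7)/39 = 0.0641 mA, giving I_C = β·I_B = 5.13 mA.
But then V_CE = 5.4 − 5.13×3.3 = -11.5 V < V_CE(sat) = 0.2 V — impossible in the active region.
So the transistor is saturated. With V_CE = 0.2 V, I_C = (V_CC − 0.2)/R_C = 5.2/3.3 = 1.58 mA.
Check: β·I_B = 5.13 mA > I_C = 1.58 mA, confirming saturation.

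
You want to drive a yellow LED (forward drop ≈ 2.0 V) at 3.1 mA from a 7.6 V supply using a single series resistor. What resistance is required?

R ≈ 1.8 kΩ

The resistor drops V_S − V_D = 7.6 − 2.0 = 5.6 V at 3.1 mA.
R = 5.6 V / 3.1 mA = 1.81 kΩ.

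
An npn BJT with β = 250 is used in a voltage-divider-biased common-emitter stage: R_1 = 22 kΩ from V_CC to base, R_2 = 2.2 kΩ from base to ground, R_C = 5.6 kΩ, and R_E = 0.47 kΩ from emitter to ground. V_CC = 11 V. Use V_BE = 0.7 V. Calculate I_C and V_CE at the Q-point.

Thevenize the base divider: V_Th = V_CC·R_2/(R_1+R_2) = 11×2.2/24.2 = 1 V, R_Th = R_1‖R_2 = 2 kΩ.
Base-emitter loop: V_Th = I_B·R_Th + V_BE + (β+1)I_B·R_E, so I_B = (1 − 0.7) / (2 + 251×0.47) = 0.0025 mA.
I_C = β·I_B = 250×0.0025 = 0.625 mA, and I_E = (β+1)I_B = 0.628 mA.
V_CE = V_CC − I_C·R_C − I_E·R_E = 11 − 0.625×5.6 − 0.628×0.47 = 7.2 V.
V_CE = 7.2 V > 0.2 V confirms active-region operation.

I_C ≈ 0.63 mA, V_CE ≈ 7.2 V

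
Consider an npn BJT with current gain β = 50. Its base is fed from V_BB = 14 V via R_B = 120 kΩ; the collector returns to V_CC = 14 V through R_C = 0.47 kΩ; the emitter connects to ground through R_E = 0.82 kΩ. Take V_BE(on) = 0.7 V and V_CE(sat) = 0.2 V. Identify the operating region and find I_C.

Assume active. Base-emitter loop: I_B = (V_BB − V_BE)/(R_B + (β+1)R_E) = (14 − 0.7)/(120 + 51×0.82) = 0.0822 mA.
I_C = β·I_B = 50×0.0822 = 4.11 mA.
V_CE = V_CC − I_C·R_C − I_E·R_E = 14 − 4.11×0.47 − 4.19×0.82 = 8.63 V > V_CE(sat), so the active-region assumption holds.

active; I_C ≈ 4.1 mA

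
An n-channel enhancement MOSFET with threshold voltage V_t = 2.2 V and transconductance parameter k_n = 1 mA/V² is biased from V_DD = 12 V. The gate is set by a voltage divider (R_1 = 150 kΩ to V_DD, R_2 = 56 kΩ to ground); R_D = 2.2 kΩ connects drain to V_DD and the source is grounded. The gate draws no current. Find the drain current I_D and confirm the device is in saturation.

V_G = V_DD·R_2/(R_1+R_2) = 12×56/206 = 3.26 V. With the source grounded, V_GS = V_G = 3.26 V.
Assume saturation: I_D = (k_n/2)(V_GS − V_t)² = (1/2)×(3.26 − 2.2)² = 0.5×1.06² = 0.564 mA.
V_DS = V_DD − I_D·R_D = 12 − 0.564×2.2 = 10.8 V.
Saturation requires V_DS ≥ V_GS − V_t = 1.06 V; 10.8 ≥ 1.06 ✓.

I_D ≈ 0.56 mA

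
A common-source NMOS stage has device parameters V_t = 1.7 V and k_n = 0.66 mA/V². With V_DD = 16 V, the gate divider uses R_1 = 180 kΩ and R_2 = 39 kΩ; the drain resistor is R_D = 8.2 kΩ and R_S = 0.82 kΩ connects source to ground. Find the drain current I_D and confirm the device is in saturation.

I_D ≈ 0.28 mA

V_G = V_DD·R_2/(R_1+R_2) = 16×39/219 = 2.85 V.
Assume saturation: I_D = (k_n/2)(V_GS − V_t)² with V_GS = V_G − I_D·R_S = 2.85 − 0.82·I_D.
Substituting gives 0.222·I_D² − 1.62·I_D + 0.436 = 0, with roots I_D = 0.279 or 7.03 mA.
The root I_D = 7.03 mA gives V_GS = -2.92 V ≤ V_t, so take I_D = 0.279 mA.
Then V_GS = 2.62 V and V_DS = V_DD − I_D(R_D+R_S) = 16 − 0.279×9.02 = 13.5 V.
Saturation requires V_DS ≥ V_GS − V_t = 0.92 V; 13.5 ≥ 0.92 ✓.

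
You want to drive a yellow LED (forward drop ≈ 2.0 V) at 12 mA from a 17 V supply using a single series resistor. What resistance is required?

R ≈ 1.2 kΩ

The resistor drops V_S − V_D = 17 − 2.0 = 15 V at 12 mA.
R = 15 V / 12 mA = 1.25 kΩ.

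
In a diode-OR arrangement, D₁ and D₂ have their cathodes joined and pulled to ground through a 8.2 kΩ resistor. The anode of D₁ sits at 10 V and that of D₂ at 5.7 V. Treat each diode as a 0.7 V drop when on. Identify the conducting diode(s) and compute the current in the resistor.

Only D₁ conducts; I_R ≈ 1.1 mA

Assume both conduct. Then node N would need to be at both 10−0.7 = 9.3 V and 5.7−0.7 = 5 V, which is impossible.
Assume only D₁ conducts: V_N = 10 − 0.7 = 9.3 V, so I_R = 9.3/8.2 = 1.13 mA.
Check D₂: its anode-to-cathode voltage is 5.7 − 9.3 = -3.6 V < 0.7 V, so it is off. The assumption is consistent.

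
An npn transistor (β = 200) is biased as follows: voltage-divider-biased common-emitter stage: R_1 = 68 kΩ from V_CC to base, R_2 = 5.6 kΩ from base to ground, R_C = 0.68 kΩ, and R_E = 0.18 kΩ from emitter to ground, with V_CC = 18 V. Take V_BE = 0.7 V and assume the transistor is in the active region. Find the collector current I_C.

I_C ≈ 3.2 mA

Thevenize the base divider: V_Th = V_CC·R_2/(R_1+R_2) = 18×5.6/73.6 = 1.37 V, R_Th = R_1‖R_2 = 5.17 kΩ.
Base-emitter loop: V_Th = I_B·R_Th + V_BE + (β+1)I_B·R_E, so I_B = (1.37 − 0.7) / (5.17 + 201×0.18) = 0.0162 mA.
I_C = β·I_B = 200×0.0162 = 3.24 mA, and I_E = (β+1)I_B = 3.25 mA.
V_CE = V_CC − I_C·R_C − I_E·R_E = 18 − 3.24×0.68 − 3.25×0.18 = 15.2 V.
V_CE = 15.2 V > 0.2 V confirms active-region operation.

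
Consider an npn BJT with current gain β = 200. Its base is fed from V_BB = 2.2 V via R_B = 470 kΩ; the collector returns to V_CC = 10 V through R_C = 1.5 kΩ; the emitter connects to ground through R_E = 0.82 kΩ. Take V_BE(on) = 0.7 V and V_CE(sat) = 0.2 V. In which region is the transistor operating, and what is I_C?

active; I_C ≈ 0.47 mA

Assume active. Base-emitter loop: I_B = (V_BB − V_BE)/(R_B + (β+1)R_E) = (2.2 − 0.7)/(470 + 201×0.82) = 0.00236 mA.
I_C = β·I_B = 200×0.00236 = 0.473 mA.
V_CE = V_CC − I_C·R_C − I_E·R_E = 10 − 0.473×1.5 − 0.475×0.82 = 8.9 V > V_CE(sat), so the active-region assumption holds.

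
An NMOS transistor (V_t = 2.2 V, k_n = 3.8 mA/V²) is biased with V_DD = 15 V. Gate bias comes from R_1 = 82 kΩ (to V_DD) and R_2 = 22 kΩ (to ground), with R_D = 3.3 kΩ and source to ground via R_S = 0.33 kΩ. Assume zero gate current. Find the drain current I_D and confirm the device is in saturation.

I_D ≈ 0.88 mA

V_G = V_DD·R_2/(R_1+R_2) = 15×22/104 = 3.17 V.
Assume saturation: I_D = (k_n/2)(V_GS − V_t)² with V_GS = V_G − I_D·R_S = 3.17 − 0.33·I_D.
Substituting gives 0.207·I_D² − 2.22·I_D + 1.8 = 0, with roots I_D = 0.883 or 9.85 mA.
The root I_D = 9.85 mA gives V_GS = -0.0766 V ≤ V_t, so take I_D = 0.883 mA.
Then V_GS = 2.88 V and V_DS = V_DD − I_D(R_D+R_S) = 15 − 0.883×3.63 = 11.8 V.
Saturation requires V_DS ≥ V_GS − V_t = 0.682 V; 11.8 ≥ 0.682 ✓.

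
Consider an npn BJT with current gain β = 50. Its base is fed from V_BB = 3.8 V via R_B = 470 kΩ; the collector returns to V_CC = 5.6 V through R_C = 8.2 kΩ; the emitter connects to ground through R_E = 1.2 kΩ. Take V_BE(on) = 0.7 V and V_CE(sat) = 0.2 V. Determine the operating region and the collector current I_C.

Assume active. Base-emitter loop: I_B = (V_BB − V_BE)/(R_B + (β+1)R_E) = (3.8 − 0.7)/(470 + 51×1.2) = 0.00584 mA.
I_C = β·I_B = 50×0.00584 = 0.292 mA.
V_CE = V_CC − I_C·R_C − I_E·R_E = 5.6 − 0.292×8.2 − 0.298×1.2 = 2.85 V > V_CE(sat), so the active-region assumption holds.

active; I_C ≈ 0.29 mA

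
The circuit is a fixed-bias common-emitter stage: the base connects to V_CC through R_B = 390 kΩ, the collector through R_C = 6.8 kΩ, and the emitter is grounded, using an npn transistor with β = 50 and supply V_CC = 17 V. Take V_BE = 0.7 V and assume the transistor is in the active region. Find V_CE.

V_CE ≈ 2.8 V

Base loop: V_CC = I_B·R_B + V_BE, so I_B = (17 − 0.7)/390 kΩ = 0.0418 mA.
In the active region I_C = β·I_B = 50 × 0.0418 = 2.09 mA.
Collector loop: V_CE = V_CC − I_C·R_C = 17 − 2.09×6.8 = 2.79 V.
Since V_CE = 2.79 V > V_CE(sat) ≈ 0.2 V, the transistor is in the active region as assumed.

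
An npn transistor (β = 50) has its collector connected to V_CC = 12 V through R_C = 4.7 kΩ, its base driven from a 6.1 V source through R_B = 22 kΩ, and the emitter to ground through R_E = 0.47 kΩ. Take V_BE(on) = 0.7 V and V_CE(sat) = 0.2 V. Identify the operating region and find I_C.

saturation; I_C ≈ 2.3 mA

Assume active: I_B = (6.1 − 0.7)/(22 + 51×0.47) = 0.117 mA, I_C = β·I_B = 5.87 mA.
Then V_CE = 12 − 5.87×4.7 − 5.99×0.47 = -18.4 V < 0.2 V — the active assumption fails.
Re-solve with V_CE = 0.2 V. KCL at the emitter: V_E/R_E = (V_BB−0.7−V_E)/R_B + (V_CC−0.2−V_E)/R_C, giving V_E = 1.16 V.
I_C = (V_CC − 0.2 − V_E)/R_C = (11.8 − 1.16)/4.7 = 2.26 mA.
Check: I_B = (5.4 − 1.16)/22 = 0.193 mA, and β·I_B = 9.65 mA > I_C, confirming saturation.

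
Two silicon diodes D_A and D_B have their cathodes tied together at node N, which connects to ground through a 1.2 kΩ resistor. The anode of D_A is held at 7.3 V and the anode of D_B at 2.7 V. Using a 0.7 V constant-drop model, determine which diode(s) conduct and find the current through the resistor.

Only D_A conducts; I_R ≈ 5.5 mA

Assume both conduct. Then node N would need to be at both 7.3−0.7 = 6.6 V and 2.7−0.7 = 2 V, which is impossible.
Assume only D_A conducts: V_N = 7.3 − 0.7 = 6.6 V, so I_R = 6.6/1.2 = 5.5 mA.
Check D_B: its anode-to-cathode voltage is 2.7 − 6.6 = -3.9 V < 0.7 V, so it is off. The assumption is consistent.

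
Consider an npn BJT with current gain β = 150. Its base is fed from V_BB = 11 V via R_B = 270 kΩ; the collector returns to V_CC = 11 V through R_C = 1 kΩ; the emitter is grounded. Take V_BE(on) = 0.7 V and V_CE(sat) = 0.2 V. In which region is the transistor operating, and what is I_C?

Assume active. Base-emitter loop: I_B = (V_BB − V_BE)/R_B = (11 − 0.7)/270 = 0.0381 mA.
I_C = β·I_B = 150×0.0381 = 5.72 mA.
V_CE = V_CC − I_C·R_C = 11 − 5.72×1 = 5.28 V > V_CE(sat), so the active-region assumption holds.

active; I_C ≈ 5.7 mA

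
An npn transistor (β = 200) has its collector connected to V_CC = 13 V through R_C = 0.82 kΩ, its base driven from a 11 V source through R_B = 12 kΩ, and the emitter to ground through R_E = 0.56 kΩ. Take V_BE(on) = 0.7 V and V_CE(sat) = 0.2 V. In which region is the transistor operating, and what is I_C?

saturation; I_C ≈ 9.1 mA

Assume active: I_B = (11 − 0.7)/(12 + 201×0.56) = 0.0827 mA, I_C = β·I_B = 16.5 mA.
Then V_CE = 13 − 16.5×0.82 − 16.6×0.56 = -9.87 V < 0.2 V — the active assumption fails.
Re-solve with V_CE = 0.2 V. KCL at the emitter: V_E/R_E = (V_BB−0.7−V_E)/R_B + (V_CC−0.2−V_E)/R_C, giving V_E = 5.33 V.
I_C = (V_CC − 0.2 − V_E)/R_C = (12.8 − 5.33)/0.82 = 9.11 mA.
Check: I_B = (10.3 − 5.33)/12 = 0.414 mA, and β·I_B = 82.8 mA > I_C, confirming saturation.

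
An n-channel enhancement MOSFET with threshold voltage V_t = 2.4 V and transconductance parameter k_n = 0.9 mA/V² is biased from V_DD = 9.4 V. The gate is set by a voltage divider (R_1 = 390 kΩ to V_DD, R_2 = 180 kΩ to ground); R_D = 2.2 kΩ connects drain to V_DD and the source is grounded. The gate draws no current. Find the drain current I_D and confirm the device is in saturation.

I_D ≈ 0.15 mA

V_G = V_DD·R_2/(R_1+R_2) = 9.4×180/570 = 2.97 V. With the source grounded, V_GS = V_G = 2.97 V.
Assume saturation: I_D = (k_n/2)(V_GS − V_t)² = (0.9/2)×(2.97 − 2.4)² = 0.45×0.568² = 0.145 mA.
V_DS = V_DD − I_D·R_D = 9.4 − 0.145×2.2 = 9.08 V.
Saturation requires V_DS ≥ V_GS − V_t = 0.568 V; 9.08 ≥ 0.568 ✓.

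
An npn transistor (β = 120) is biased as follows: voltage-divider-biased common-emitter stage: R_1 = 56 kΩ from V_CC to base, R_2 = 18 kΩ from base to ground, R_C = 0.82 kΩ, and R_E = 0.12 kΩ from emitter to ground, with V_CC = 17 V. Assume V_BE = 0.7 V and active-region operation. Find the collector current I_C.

Thevenize the base divider: V_Th = V_CC·R_2/(R_1+R_2) = 17×18/74 = 4.14 V, R_Th = R_1‖R_2 = 13.6 kΩ.
Base-emitter loop: V_Th = I_B·R_Th + V_BE + (β+1)I_B·R_E, so I_B = (4.14 − 0.7) / (13.6 + 121×0.12) = 0.122 mA.
I_C = β·I_B = 120×0.122 = 14.6 mA, and I_E = (β+1)I_B = 14.8 mA.
V_CE = V_CC − I_C·R_C − I_E·R_E = 17 − 14.6×0.82 − 14.8×0.12 = 3.22 V.
V_CE = 3.22 V > 0.2 V confirms active-region operation.

I_C ≈ 15 mA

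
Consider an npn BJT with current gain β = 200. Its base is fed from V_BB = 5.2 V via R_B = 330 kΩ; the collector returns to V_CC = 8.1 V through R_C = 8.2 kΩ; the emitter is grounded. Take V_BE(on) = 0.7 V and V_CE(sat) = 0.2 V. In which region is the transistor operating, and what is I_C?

Assume active: I_B = (5.2 − 0.7)/330 = 0.0136 mA, giving I_C = β·I_B = 2.73 mA.
But then V_CE = 8.1 − 2.73×8.2 = -14.3 V < V_CE(sat) = 0.2 V — impossible in the active region.
So the transistor is saturated. With V_CE = 0.2 V, I_C = (V_CC − 0.2)/R_C = 7.9/8.2 = 0.963 mA.
Check: β·I_B = 2.73 mA > I_C = 0.963 mA, confirming saturation.

saturation; I_C ≈ 0.96 mA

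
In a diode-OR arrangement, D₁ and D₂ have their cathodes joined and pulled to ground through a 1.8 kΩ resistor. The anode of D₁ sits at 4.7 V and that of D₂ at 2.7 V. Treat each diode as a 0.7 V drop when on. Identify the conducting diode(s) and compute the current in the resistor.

Only D₁ conducts; I_R ≈ 2.2 mA

Assume both conduct. Then node N would need to be at both 4.7−0.7 = 4 V and 2.7−0.7 = 2 V, which is impossible.
Assume only D₁ conducts: V_N = 4.7 − 0.7 = 4 V, so I_R = 4/1.8 = 2.22 mA.
Check D₂: its anode-to-cathode voltage is 2.7 − 4 = -1.3 V < 0.7 V, so it is off. The assumption is consistent.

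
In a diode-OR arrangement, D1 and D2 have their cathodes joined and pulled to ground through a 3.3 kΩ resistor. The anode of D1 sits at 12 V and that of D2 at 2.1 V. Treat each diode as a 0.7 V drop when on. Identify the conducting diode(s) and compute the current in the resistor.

Only D1 conducts; I_R ≈ 3.4 mA

Assume both conduct. Then node N would need to be at both 12−0.7 = 11.3 V and 2.1−0.7 = 1.4 V, which is impossible.
Assume only D1 conducts: V_N = 12 − 0.7 = 11.3 V, so I_R = 11.3/3.3 = 3.42 mA.
Check D2: its anode-to-cathode voltage is 2.1 − 11.3 = -9.2 V < 0.7 V, so it is off. The assumption is consistent.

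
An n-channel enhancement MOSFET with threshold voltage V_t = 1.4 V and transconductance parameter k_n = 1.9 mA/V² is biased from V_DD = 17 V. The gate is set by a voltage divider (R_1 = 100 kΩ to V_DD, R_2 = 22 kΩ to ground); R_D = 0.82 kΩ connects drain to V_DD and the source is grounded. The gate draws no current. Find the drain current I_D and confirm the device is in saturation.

I_D ≈ 2.6 mA

V_G = V_DD·R_2/(R_1+R_2) = 17×22/122 = 3.07 V. With the source grounded, V_GS = V_G = 3.07 V.
Assume saturation: I_D = (k_n/2)(V_GS − V_t)² = (1.9/2)×(3.07 − 1.4)² = 0.95×1.67² = 2.64 mA.
V_DS = V_DD − I_D·R_D = 17 − 2.64×0.82 = 14.8 V.
Saturation requires V_DS ≥ V_GS − V_t = 1.67 V; 14.8 ≥ 1.67 ✓.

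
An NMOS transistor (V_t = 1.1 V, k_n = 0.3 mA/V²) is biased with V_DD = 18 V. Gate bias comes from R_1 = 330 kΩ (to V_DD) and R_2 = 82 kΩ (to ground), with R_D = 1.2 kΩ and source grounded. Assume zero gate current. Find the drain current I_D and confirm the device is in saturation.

I_D ≈ 0.92 mA

V_G = V_DD·R_2/(R_1+R_2) = 18×82/412 = 3.58 V. With the source grounded, V_GS = V_G = 3.58 V.
Assume saturation: I_D = (k_n/2)(V_GS − V_t)² = (0.3/2)×(3.58 − 1.1)² = 0.15×2.48² = 0.924 mA.
V_DS = V_DD − I_D·R_D = 18 − 0.924×1.2 = 16.9 V.
Saturation requires V_DS ≥ V_GS − V_t = 2.48 V; 16.9 ≥ 2.48 ✓.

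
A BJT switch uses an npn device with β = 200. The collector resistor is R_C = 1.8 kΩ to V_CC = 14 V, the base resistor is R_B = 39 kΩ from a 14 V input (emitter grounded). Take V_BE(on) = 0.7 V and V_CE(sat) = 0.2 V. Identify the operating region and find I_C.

saturation; I_C ≈ 7.7 mA

Assume active: I_B = (14 − 0.7)/39 = 0.341 mA, giving I_C = β·I_B = 68.2 mA.
But then V_CE = 14 − 68.2×1.8 = -109 V < V_CE(sat) = 0.2 V — impossible in the active region.
So the transistor is saturated. With V_CE = 0.2 V, I_C = (V_CC − 0.2)/R_C = 13.8/1.8 = 7.67 mA.
Check: β·I_B = 68.2 mA > I_C = 7.67 mA, confirming saturation.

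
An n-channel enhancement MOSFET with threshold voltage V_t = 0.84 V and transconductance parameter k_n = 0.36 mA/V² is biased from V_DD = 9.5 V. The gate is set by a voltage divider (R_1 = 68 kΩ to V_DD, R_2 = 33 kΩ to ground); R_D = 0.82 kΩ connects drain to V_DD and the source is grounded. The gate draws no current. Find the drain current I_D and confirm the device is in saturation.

I_D ≈ 0.92 mA

V_G = V_DD·R_2/(R_1+R_2) = 9.5×33/101 = 3.1 V. With the source grounded, V_GS = V_G = 3.1 V.
Assume saturation: I_D = (k_n/2)(V_GS − V_t)² = (0.36/2)×(3.1 − 0.84)² = 0.18×2.26² = 0.923 mA.
V_DS = V_DD − I_D·R_D = 9.5 − 0.923×0.82 = 8.74 V.
Saturation requires V_DS ≥ V_GS − V_t = 2.26 V; 8.74 ≥ 2.26 ✓.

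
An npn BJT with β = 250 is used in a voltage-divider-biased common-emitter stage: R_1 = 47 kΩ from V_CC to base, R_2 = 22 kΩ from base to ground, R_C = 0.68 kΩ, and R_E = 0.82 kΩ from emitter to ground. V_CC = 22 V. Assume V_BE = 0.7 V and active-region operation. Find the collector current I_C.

I_C ≈ 7.1 mA

Thevenize the base divider: V_Th = V_CC·R_2/(R_1+R_2) = 22×22/69 = 7.01 V, R_Th = R_1‖R_2 = 15 kΩ.
Base-emitter loop: V_Th = I_B·R_Th + V_BE + (β+1)I_B·R_E, so I_B = (7.01 − 0.7) / (15 + 251×0.82) = 0.0286 mA.
I_C = β·I_B = 250×0.0286 = 7.15 mA, and I_E = (β+1)I_B = 7.18 mA.
V_CE = V_CC − I_C·R_C − I_E·R_E = 22 − 7.15×0.68 − 7.18×0.82 = 11.3 V.
V_CE = 11.3 V > 0.2 V confirms active-region operation.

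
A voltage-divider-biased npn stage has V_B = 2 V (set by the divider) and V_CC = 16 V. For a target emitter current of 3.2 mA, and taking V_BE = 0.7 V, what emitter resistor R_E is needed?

R_E ≈ 0.41 kΩ

V_E = V_B − V_BE = 2 − 0.7 = 1.3 V.
R_E = V_E / I_E = 1.3 / 3.2 = 0.406 kΩ.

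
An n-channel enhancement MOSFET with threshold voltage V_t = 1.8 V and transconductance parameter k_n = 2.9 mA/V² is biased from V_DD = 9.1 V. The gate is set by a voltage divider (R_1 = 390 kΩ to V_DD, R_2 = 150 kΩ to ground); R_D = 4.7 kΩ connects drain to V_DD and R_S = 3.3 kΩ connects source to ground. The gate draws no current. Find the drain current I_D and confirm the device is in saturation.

V_G = V_DD·R_2/(R_1+R_2) = 9.1×150/540 = 2.53 V.
Assume saturation: I_D = (k_n/2)(V_GS − V_t)² with V_GS = V_G − I_D·R_S = 2.53 − 3.3·I_D.
Substituting gives 15.8·I_D² − 7.96·I_D + 0.768 = 0, with roots I_D = 0.13 or 0.375 mA.
The root I_D = 0.375 mA gives V_GS = 1.29 V ≤ V_t, so take I_D = 0.13 mA.
Then V_GS = 2.1 V and V_DS = V_DD − I_D(R_D+R_S) = 9.1 − 0.13×8 = 8.06 V.
Saturation requires V_DS ≥ V_GS − V_t = 0.299 V; 8.06 ≥ 0.299 ✓.

I_D ≈ 0.13 mA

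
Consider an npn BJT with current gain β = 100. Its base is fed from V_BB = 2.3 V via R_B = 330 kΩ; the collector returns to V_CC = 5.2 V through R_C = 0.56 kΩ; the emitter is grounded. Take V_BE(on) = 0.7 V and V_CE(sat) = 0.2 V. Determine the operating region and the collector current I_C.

active; I_C ≈ 0.48 mA

Assume active. Base-emitter loop: I_B = (V_BB − V_BE)/R_B = (2.3 − 0.7)/330 = 0.00485 mA.
I_C = β·I_B = 100×0.00485 = 0.485 mA.
V_CE = V_CC − I_C·R_C = 5.2 − 0.485×0.56 = 4.93 V > V_CE(sat), so the active-region assumption holds.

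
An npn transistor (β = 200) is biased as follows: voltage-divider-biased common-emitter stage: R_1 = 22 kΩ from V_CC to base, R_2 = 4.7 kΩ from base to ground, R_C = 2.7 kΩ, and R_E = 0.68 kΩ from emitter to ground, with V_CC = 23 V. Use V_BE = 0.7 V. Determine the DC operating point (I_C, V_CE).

I_C ≈ 4.8 mA, V_CE ≈ 6.9 V

Thevenize the base divider: V_Th = V_CC·R_2/(R_1+R_2) = 23×4.7/26.7 = 4.05 V, R_Th = R_1‖R_2 = 3.87 kΩ.
Base-emitter loop: V_Th = I_B·R_Th + V_BE + (β+1)I_B·R_E, so I_B = (4.05 − 0.7) / (3.87 + 201×0.68) = 0.0238 mA.
I_C = β·I_B = 200×0.0238 = 4.77 mA, and I_E = (β+1)I_B = 4.79 mA.
V_CE = V_CC − I_C·R_C − I_E·R_E = 23 − 4.77×2.7 − 4.79×0.68 = 6.88 V.
V_CE = 6.88 V > 0.2 V confirms active-region operation.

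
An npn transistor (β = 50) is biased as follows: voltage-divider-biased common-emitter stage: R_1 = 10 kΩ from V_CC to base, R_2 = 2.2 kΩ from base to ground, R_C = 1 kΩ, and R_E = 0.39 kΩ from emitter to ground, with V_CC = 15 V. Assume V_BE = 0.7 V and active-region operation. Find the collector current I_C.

Thevenize the base divider: V_Th = V_CC·R_2/(R_1+R_2) = 15×2.2/12.2 = 2.7 V, R_Th = R_1‖R_2 = 1.8 kΩ.
Base-emitter loop: V_Th = I_B·R_Th + V_BE + (β+1)I_B·R_E, so I_B = (2.7 − 0.7) / (1.8 + 51×0.39) = 0.0924 mA.
I_C = β·I_B = 50×0.0924 = 4.62 mA, and I_E = (β+1)I_B = 4.71 mA.
V_CE = V_CC − I_C·R_C − I_E·R_E = 15 − 4.62×1 − 4.71×0.39 = 8.54 V.
V_CE = 8.54 V > 0.2 V confirms active-region operation.

I_C ≈ 4.6 mA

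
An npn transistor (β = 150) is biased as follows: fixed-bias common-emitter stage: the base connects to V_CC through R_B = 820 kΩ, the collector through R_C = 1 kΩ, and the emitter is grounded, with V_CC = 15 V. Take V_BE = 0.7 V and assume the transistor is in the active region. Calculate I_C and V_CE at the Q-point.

Base loop: V_CC = I_B·R_B + V_BE, so I_B = (15 − 0.7)/820 kΩ = 0.0174 mA.
In the active region I_C = β·I_B = 150 × 0.0174 = 2.62 mA.
Collector loop: V_CE = V_CC − I_C·R_C = 15 − 2.62×1 = 12.4 V.
Since V_CE = 12.4 V > V_CE(sat) ≈ 0.2 V, the transistor is in the active region as assumed.

I_C ≈ 2.6 mA, V_CE ≈ 12 V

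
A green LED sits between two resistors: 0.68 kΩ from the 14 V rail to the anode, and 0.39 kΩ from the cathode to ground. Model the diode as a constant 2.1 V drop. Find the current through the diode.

The two resistors are in series with the diode, so KVL gives 14 = I·0.68 + 2.1 + I·0.39.
I = (14 − 2.1) / (0.68 + 0.39) kΩ = 11.9 / 1.07 = 11.1 mA.

I ≈ 11 mA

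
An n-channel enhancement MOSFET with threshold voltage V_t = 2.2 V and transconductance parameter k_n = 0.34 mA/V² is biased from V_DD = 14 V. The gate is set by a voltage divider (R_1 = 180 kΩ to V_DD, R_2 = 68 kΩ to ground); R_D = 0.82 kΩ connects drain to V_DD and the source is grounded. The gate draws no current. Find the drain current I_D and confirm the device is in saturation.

V_G = V_DD·R_2/(R_1+R_2) = 14×68/248 = 3.84 V. With the source grounded, V_GS = V_G = 3.84 V.
Assume saturation: I_D = (k_n/2)(V_GS − V_t)² = (0.34/2)×(3.84 − 2.2)² = 0.17×1.64² = 0.457 mA.
V_DS = V_DD − I_D·R_D = 14 − 0.457×0.82 = 13.6 V.
Saturation requires V_DS ≥ V_GS − V_t = 1.64 V; 13.6 ≥ 1.64 ✓.

I_D ≈ 0.46 mA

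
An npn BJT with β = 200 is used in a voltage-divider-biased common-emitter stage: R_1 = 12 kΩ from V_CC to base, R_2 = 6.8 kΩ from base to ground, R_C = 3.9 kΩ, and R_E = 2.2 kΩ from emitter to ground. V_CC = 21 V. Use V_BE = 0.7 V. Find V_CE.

Thevenize the base divider: V_Th = V_CC·R_2/(R_1+R_2) = 21×6.8/18.8 = 7.6 V, R_Th = R_1‖R_2 = 4.34 kΩ.
Base-emitter loop: V_Th = I_B·R_Th + V_BE + (β+1)I_B·R_E, so I_B = (7.6 − 0.7) / (4.34 + 201×2.2) = 0.0154 mA.
I_C = β·I_B = 200×0.0154 = 3.09 mA, and I_E = (β+1)I_B = 3.1 mA.
V_CE = V_CC − I_C·R_C − I_E·R_E = 21 − 3.09×3.9 − 3.1×2.2 = 2.13 V.
V_CE = 2.13 V > 0.2 V confirms active-region operation.

V_CE ≈ 2.1 V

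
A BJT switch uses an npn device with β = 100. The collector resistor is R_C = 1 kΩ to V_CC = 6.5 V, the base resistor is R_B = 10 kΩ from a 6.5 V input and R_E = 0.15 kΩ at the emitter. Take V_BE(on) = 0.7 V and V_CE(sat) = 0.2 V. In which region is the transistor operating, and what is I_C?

Assume active: I_B = (6.5 − 0.7)/(10 + 101×0.15) = 0.231 mA, I_C = β·I_B = 23.1 mA.
Then V_CE = 6.5 − 23.1×1 − 23.3×0.15 = -20.1 V < 0.2 V — the active assumption fails.
Re-solve with V_CE = 0.2 V. KCL at the emitter: V_E/R_E = (V_BB−0.7−V_E)/R_B + (V_CC−0.2−V_E)/R_C, giving V_E = 0.886 V.
I_C = (V_CC − 0.2 − V_E)/R_C = (6.3 − 0.886)/1 = 5.41 mA.
Check: I_B = (5.8 − 0.886)/10 = 0.491 mA, and β·I_B = 49.1 mA > I_C, confirming saturation.

saturation; I_C ≈ 5.4 mA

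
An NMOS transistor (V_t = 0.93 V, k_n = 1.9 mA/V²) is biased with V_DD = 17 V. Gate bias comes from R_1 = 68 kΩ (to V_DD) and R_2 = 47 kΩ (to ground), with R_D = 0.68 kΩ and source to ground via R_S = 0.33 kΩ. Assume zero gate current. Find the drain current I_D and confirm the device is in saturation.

V_G = V_DD·R_2/(R_1+R_2) = 17×47/115 = 6.95 V.
Assume saturation: I_D = (k_n/2)(V_GS − V_t)² with V_GS = V_G − I_D·R_S = 6.95 − 0.33·I_D.
Substituting gives 0.103·I_D² − 4.77·I_D + 34.4 = 0, with roots I_D = 8.94 or 37.2 mA.
The root I_D = 37.2 mA gives V_GS = -5.33 V ≤ V_t, so take I_D = 8.94 mA.
Then V_GS = 4 V and V_DS = V_DD − I_D(R_D+R_S) = 17 − 8.94×1.01 = 7.97 V.
Saturation requires V_DS ≥ V_GS − V_t = 3.07 V; 7.97 ≥ 3.07 ✓.

I_D ≈ 8.9 mA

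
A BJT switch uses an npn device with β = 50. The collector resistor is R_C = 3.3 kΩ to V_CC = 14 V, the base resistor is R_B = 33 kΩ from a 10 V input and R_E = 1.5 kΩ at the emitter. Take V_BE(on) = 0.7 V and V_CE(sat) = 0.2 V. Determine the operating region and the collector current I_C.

saturation; I_C ≈ 2.8 mA

Assume active: I_B = (10 − 0.7)/(33 + 51×1.5) = 0.0849 mA, I_C = β·I_B = 4.25 mA.
Then V_CE = 14 − 4.25×3.3 − 4.33×1.5 = -6.51 V < 0.2 V — the active assumption fails.
Re-solve with V_CE = 0.2 V. KCL at the emitter: V_E/R_E = (V_BB−0.7−V_E)/R_B + (V_CC−0.2−V_E)/R_C, giving V_E = 4.46 V.
I_C = (V_CC − 0.2 − V_E)/R_C = (13.8 − 4.46)/3.3 = 2.83 mA.
Check: I_B = (9.3 − 4.46)/33 = 0.147 mA, and β·I_B = 7.33 mA > I_C, confirming saturation.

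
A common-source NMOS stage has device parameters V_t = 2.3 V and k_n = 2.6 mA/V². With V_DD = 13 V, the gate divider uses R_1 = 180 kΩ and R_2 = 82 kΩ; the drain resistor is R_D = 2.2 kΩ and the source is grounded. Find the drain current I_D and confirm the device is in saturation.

V_G = V_DD·R_2/(R_1+R_2) = 13×82/262 = 4.07 V. With the source grounded, V_GS = V_G = 4.07 V.
Assume saturation: I_D = (k_n/2)(V_GS − V_t)² = (2.6/2)×(4.07 − 2.3)² = 1.3×1.77² = 4.07 mA.
V_DS = V_DD − I_D·R_D = 13 − 4.07×2.2 = 4.05 V.
Saturation requires V_DS ≥ V_GS − V_t = 1.77 V; 4.05 ≥ 1.77 ✓.

I_D ≈ 4.1 mA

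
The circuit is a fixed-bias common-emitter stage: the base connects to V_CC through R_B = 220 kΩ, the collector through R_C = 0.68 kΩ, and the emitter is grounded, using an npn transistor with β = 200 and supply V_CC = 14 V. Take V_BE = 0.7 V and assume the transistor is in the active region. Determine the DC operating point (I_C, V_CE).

Base loop: V_CC = I_B·R_B + V_BE, so I_B = (14 − 0.7)/220 kΩ = 0.0605 mA.
In the active region I_C = β·I_B = 200 × 0.0605 = 12.1 mA.
Collector loop: V_CE = V_CC − I_C·R_C = 14 − 12.1×0.68 = 5.78 V.
Since V_CE = 5.78 V > V_CE(sat) ≈ 0.2 V, the transistor is in the active region as assumed.

I_C ≈ 12 mA, V_CE ≈ 5.8 V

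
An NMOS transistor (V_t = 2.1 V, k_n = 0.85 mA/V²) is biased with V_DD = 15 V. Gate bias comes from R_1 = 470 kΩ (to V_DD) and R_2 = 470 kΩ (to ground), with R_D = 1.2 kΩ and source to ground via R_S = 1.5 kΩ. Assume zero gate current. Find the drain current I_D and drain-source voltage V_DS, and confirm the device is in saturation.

V_G = V_DD·R_2/(R_1+R_2) = 15×470/940 = 7.5 V.
Assume saturation: I_D = (k_n/2)(V_GS − V_t)² with V_GS = V_G − I_D·R_S = 7.5 − 1.5·I_D.
Substituting gives 0.956·I_D² − 7.88·I_D + 12.4 = 0, with roots I_D = 2.11 or 6.13 mA.
The root I_D = 6.13 mA gives V_GS = -1.7 V ≤ V_t, so take I_D = 2.11 mA.
Then V_GS = 4.33 V and V_DS = V_DD − I_D(R_D+R_S) = 15 − 2.11×2.7 = 9.29 V.
Saturation requires V_DS ≥ V_GS − V_t = 2.23 V; 9.29 ≥ 2.23 ✓.

I_D ≈ 2.1 mA, V_DS ≈ 9.3 V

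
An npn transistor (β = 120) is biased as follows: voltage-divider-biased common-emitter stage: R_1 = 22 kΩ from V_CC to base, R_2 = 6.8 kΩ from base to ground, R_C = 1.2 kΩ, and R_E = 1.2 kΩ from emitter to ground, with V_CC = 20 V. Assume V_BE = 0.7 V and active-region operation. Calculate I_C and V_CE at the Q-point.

I_C ≈ 3.2 mA, V_CE ≈ 12 V

Thevenize the base divider: V_Th = V_CC·R_2/(R_1+R_2) = 20×6.8/28.8 = 4.72 V, R_Th = R_1‖R_2 = 5.19 kΩ.
Base-emitter loop: V_Th = I_B·R_Th + V_BE + (β+1)I_B·R_E, so I_B = (4.72 − 0.7) / (5.19 + 121×1.2) = 0.0267 mA.
I_C = β·I_B = 120×0.0267 = 3.21 mA, and I_E = (β+1)I_B = 3.24 mA.
V_CE = V_CC − I_C·R_C − I_E·R_E = 20 − 3.21×1.2 − 3.24×1.2 = 12.3 V.
V_CE = 12.3 V > 0.2 V confirms active-region operation.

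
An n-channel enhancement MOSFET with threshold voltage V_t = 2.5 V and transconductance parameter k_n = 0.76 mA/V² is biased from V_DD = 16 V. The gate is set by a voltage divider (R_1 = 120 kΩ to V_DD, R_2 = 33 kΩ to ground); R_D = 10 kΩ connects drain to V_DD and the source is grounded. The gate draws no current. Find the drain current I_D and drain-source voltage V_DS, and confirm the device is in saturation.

I_D ≈ 0.34 mA, V_DS ≈ 13 V

V_G = V_DD·R_2/(R_1+R_2) = 16×33/153 = 3.45 V. With the source grounded, V_GS = V_G = 3.45 V.
Assume saturation: I_D = (k_n/2)(V_GS − V_t)² = (0.76/2)×(3.45 − 2.5)² = 0.38×0.951² = 0.344 mA.
V_DS = V_DD − I_D·R_D = 16 − 0.344×10 = 12.6 V.
Saturation requires V_DS ≥ V_GS − V_t = 0.951 V; 12.6 ≥ 0.951 ✓.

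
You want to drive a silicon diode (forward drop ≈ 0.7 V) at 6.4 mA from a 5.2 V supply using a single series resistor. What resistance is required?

R ≈ 0.7 kΩ

The resistor drops V_S − V_D = 5.2 − 0.7 = 4.5 V at 6.4 mA.
R = 4.5 V / 6.4 mA = 0.703 kΩ.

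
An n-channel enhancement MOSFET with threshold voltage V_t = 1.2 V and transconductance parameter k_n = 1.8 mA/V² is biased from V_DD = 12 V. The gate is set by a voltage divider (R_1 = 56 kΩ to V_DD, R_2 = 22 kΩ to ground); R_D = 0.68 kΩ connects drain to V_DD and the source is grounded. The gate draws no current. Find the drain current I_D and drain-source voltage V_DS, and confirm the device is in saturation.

V_G = V_DD·R_2/(R_1+R_2) = 12×22/78 = 3.38 V. With the source grounded, V_GS = V_G = 3.38 V.
Assume saturation: I_D = (k_n/2)(V_GS − V_t)² = (1.8/2)×(3.38 − 1.2)² = 0.9×2.18² = 4.3 mA.
V_DS = V_DD − I_D·R_D = 12 − 4.3×0.68 = 9.08 V.
Saturation requires V_DS ≥ V_GS − V_t = 2.18 V; 9.08 ≥ 2.18 ✓.

I_D ≈ 4.3 mA, V_DS ≈ 9.1 V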